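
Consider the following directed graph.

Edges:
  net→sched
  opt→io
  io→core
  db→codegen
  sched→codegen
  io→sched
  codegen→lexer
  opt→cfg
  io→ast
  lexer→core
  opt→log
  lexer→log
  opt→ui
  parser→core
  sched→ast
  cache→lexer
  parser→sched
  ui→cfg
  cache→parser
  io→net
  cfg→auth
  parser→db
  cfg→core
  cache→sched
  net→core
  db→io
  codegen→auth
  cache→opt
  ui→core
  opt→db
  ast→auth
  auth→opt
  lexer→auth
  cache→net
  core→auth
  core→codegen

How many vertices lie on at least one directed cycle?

A vertex is on a directed cycle iff it belongs to a strongly connected component of size ≥ 2 (or has a self-loop).
The vertices on cycles are {db, io, ui, ast, cfg, net, opt, auth, core, lexer, sched, codegen} — 12 in total.

12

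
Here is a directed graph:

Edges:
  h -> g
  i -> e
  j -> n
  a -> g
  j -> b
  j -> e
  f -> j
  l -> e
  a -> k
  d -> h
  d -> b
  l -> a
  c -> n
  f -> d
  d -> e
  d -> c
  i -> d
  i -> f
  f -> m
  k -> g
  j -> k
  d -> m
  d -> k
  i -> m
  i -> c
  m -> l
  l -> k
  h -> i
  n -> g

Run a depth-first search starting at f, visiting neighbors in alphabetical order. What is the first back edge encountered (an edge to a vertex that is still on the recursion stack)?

i->d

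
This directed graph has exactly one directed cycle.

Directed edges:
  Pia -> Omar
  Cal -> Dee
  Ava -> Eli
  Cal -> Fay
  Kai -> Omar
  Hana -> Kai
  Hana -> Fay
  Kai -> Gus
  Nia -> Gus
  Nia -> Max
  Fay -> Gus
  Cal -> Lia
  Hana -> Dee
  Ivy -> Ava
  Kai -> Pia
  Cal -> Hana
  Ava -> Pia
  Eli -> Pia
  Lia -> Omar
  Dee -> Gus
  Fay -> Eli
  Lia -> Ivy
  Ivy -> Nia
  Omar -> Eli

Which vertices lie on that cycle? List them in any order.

DFS with gray/black marking from Pia:
Pia gray
  Omar gray
    Eli gray
      Eli→Pia: Pia is gray → back edge
Back edge closes the cycle Pia → Omar → Eli → Pia; its vertices are {Eli, Pia, Omar}.

Eli, Pia, Omar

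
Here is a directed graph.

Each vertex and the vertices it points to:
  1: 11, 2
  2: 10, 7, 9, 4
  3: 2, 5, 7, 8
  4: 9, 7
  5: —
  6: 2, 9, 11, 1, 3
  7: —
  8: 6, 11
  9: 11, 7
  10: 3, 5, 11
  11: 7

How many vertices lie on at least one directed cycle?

A vertex is on a directed cycle iff it belongs to a strongly connected component of size ≥ 2 (or has a self-loop).
The vertices on cycles are {1, 2, 3, 6, 8, 10} — 6 in total.

6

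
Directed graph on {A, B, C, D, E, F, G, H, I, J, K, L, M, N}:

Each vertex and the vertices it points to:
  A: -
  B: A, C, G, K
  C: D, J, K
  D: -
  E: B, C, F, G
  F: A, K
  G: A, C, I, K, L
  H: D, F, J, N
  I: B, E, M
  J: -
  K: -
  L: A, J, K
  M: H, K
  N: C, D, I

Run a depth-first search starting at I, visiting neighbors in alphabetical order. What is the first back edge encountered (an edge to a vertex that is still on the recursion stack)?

G->I

DFS from I (visiting neighbors in alphabetical order); mark gray on enter, black on exit:
I gray
  B gray
    A gray
    A black
    C gray
      D gray
      D black
      J gray
      J black
      K gray
      K black
    C black
    G gray
      G→A: A black — skip
      G→C: C black — skip
      G→I: I is gray → back edge
First back edge: G → I.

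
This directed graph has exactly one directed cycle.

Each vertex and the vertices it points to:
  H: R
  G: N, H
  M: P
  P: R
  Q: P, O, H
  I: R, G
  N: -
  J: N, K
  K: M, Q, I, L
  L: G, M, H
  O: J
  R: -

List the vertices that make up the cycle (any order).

J, K, O, Q

DFS with gray/black marking from K:
K gray
  M gray
    P gray
      R gray
      R black
    P black
  M black
  Q gray
    Q→P: P black — skip
    O gray
      J gray
        N gray
        N black
        J→K: K is gray → back edge
Back edge closes the cycle K → Q → O → J → K; its vertices are {J, K, O, Q}.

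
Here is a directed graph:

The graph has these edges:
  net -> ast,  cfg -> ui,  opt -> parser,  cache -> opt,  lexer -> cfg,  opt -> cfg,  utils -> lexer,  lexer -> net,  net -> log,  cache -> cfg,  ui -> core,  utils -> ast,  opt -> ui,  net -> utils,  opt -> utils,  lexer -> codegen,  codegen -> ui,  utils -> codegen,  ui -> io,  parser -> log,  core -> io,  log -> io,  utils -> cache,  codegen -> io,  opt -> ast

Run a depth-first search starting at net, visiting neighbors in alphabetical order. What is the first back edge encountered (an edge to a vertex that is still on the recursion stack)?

opt→utils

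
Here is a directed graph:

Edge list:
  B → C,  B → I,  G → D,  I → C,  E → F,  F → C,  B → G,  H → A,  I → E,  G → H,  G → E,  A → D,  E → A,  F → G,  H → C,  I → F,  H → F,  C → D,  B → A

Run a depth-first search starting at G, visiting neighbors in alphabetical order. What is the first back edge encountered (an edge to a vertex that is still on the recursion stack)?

F→G

DFS from G (visiting neighbors in alphabetical order); mark gray on enter, black on exit:
G gray
  D gray
  D black
  E gray
    A gray
      A→D: D black — skip
    A black
    F gray
      C gray
        C→D: D black — skip
      C black
      F→G: G is gray → back edge
First back edge: F → G.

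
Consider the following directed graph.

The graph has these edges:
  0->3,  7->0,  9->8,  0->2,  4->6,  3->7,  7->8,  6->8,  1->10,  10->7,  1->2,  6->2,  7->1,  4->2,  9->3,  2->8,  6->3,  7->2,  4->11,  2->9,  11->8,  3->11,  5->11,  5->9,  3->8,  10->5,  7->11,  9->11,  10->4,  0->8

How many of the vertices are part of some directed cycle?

10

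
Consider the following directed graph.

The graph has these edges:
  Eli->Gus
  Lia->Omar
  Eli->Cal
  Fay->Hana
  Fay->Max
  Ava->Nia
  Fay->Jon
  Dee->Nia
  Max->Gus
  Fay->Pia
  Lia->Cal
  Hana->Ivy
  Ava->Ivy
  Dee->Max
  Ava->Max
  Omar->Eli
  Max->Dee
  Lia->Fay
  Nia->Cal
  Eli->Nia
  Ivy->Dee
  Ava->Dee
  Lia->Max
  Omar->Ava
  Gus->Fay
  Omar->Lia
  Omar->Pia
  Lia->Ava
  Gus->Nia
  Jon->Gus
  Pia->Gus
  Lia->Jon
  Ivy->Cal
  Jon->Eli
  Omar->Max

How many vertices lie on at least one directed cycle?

11

A vertex is on a directed cycle iff it belongs to a strongly connected component of size ≥ 2 (or has a self-loop).
The vertices on cycles are {Dee, Eli, Fay, Gus, Ivy, Jon, Lia, Max, Pia, Hana, Omar} — 11 in total.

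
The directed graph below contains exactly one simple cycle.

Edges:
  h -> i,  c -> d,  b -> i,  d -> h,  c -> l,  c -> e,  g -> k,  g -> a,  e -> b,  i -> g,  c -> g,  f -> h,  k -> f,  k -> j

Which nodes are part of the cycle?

f, g, h, i, k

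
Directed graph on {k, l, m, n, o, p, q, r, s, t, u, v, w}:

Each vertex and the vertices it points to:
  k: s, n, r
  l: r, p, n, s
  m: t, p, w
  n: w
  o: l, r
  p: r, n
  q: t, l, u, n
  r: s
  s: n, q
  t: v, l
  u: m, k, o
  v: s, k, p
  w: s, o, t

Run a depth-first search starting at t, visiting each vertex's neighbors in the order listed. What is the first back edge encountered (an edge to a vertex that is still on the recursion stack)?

w->s

DFS from t (visiting each vertex's neighbors in the order listed); mark gray on enter, black on exit:
t gray
  v gray
    s gray
      n gray
        w gray
          w→s: s is gray → back edge
First back edge: w → s.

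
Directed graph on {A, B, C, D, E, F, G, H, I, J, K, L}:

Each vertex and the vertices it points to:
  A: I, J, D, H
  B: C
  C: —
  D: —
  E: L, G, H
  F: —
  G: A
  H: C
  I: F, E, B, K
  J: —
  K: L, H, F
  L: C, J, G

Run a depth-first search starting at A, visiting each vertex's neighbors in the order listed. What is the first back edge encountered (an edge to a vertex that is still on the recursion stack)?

G->A

DFS from A (visiting each vertex's neighbors in the order listed); mark gray on enter, black on exit:
A gray
  I gray
    F gray
    F black
    E gray
      L gray
        C gray
        C black
        J gray
        J black
        G gray
          G→A: A is gray → back edge
First back edge: G → A.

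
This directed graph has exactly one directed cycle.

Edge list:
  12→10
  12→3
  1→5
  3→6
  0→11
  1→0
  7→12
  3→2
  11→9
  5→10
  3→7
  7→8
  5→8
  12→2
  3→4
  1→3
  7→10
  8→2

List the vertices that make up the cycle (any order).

DFS with gray/black marking from 3:
3 gray
  7 gray
    10 gray
    10 black
    8 gray
      2 gray
      2 black
    8 black
    12 gray
      12→2: 2 black — skip
      12→10: 10 black — skip
      12→3: 3 is gray → back edge
Back edge closes the cycle 3 → 7 → 12 → 3; its vertices are {3, 7, 12}.

3, 7, 12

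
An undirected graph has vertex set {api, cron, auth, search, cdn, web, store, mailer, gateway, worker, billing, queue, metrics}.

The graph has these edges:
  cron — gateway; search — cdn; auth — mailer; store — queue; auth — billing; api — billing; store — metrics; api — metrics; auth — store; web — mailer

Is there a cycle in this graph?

Yes

DFS, tracking each vertex's parent; an edge to a visited non-parent vertex closes a cycle.
Start from search:
visit search (parent –)
  visit cdn (parent search)
    cdn–search: parent, skip
visit api (parent –)
  visit metrics (parent api)
    metrics–api: parent, skip
    visit store (parent metrics)
      visit queue (parent store)
        queue–store: parent, skip
      store–metrics: parent, skip
      visit auth (parent store)
        auth–store: parent, skip
        visit billing (parent auth)
          billing–api: api visited and ≠ parent → cycle
Cycle: api – metrics – store – auth – billing – api.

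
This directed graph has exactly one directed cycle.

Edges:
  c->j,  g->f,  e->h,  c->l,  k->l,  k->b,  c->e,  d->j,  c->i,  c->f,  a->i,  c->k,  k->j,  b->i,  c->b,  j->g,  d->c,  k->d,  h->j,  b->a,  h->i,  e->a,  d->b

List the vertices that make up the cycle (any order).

DFS with gray/black marking from d:
d gray
  c gray
    j gray
      g gray
        f gray
        f black
      g black
    j black
    i gray
    i black
    e gray
      h gray
        h→i: i black — skip
        h→j: j black — skip
      h black
      a gray
        a→i: i black — skip
      a black
    e black
    l gray
    l black
    c→f: f black — skip
    k gray
      k→j: j black — skip
      b gray
        b→a: a black — skip
        b→i: i black — skip
      b black
      k→l: l black — skip
      k→d: d is gray → back edge
Back edge closes the cycle d → c → k → d; its vertices are {c, d, k}.

c, d, k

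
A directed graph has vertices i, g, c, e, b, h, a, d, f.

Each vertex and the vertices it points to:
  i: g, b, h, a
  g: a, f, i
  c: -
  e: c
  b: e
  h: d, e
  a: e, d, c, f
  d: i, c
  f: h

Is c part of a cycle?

No

c lies on a cycle iff there is a path from c back to itself.
Exploring from c, it never reaches itself; equivalently, its strongly connected component is a singleton.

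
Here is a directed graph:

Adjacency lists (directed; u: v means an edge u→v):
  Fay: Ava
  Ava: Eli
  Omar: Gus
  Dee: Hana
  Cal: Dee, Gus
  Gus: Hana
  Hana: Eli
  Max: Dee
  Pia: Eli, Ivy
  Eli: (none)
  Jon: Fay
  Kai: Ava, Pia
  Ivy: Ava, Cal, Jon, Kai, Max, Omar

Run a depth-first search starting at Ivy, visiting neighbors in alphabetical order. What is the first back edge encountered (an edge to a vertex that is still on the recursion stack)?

Pia->Ivy

DFS from Ivy (visiting neighbors in alphabetical order); mark gray on enter, black on exit:
Ivy gray
  Ava gray
    Eli gray
    Eli black
  Ava black
  Cal gray
    Dee gray
      Hana gray
        Hana→Eli: Eli black — skip
      Hana black
    Dee black
    Gus gray
      Gus→Hana: Hana black — skip
    Gus black
  Cal black
  Jon gray
    Fay gray
      Fay→Ava: Ava black — skip
    Fay black
  Jon black
  Kai gray
    Kai→Ava: Ava black — skip
    Pia gray
      Pia→Eli: Eli black — skip
      Pia→Ivy: Ivy is gray → back edge
First back edge: Pia → Ivy.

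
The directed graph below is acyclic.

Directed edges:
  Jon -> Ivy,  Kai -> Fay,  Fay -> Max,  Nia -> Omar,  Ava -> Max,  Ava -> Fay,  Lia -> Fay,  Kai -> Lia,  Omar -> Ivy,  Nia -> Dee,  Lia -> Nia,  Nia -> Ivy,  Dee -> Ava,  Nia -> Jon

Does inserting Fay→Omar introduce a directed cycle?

No

Adding Fay→Omar creates a cycle iff Omar can already reach Fay.
Explore from Omar: no path reaches Fay. The graph stays acyclic.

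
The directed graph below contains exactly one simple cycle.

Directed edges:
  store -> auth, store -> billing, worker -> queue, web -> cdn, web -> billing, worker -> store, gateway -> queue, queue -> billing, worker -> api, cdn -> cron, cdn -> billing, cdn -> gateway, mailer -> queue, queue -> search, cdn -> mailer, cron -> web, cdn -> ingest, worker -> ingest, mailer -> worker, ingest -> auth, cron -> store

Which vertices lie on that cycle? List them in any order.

cdn, web, cron

DFS with gray/black marking from cdn:
cdn gray
  ingest gray
    auth gray
    auth black
  ingest black
  mailer gray
    worker gray
      api gray
      api black
      queue gray
        billing gray
        billing black
        search gray
        search black
      queue black
      worker→ingest: ingest black — skip
      store gray
        store→billing: billing black — skip
        store→auth: auth black — skip
      store black
    worker black
    mailer→queue: queue black — skip
  mailer black
  cron gray
    cron→store: store black — skip
    web gray
      web→cdn: cdn is gray → back edge
Back edge closes the cycle cdn → cron → web → cdn; its vertices are {cdn, web, cron}.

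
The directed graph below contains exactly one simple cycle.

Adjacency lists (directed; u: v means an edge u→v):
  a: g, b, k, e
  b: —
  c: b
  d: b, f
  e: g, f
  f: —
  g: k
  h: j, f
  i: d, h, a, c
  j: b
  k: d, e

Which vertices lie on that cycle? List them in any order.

e, g, k

DFS with gray/black marking from g:
g gray
  k gray
    d gray
      b gray
      b black
      f gray
      f black
    d black
    e gray
      e→g: g is gray → back edge
Back edge closes the cycle g → k → e → g; its vertices are {e, g, k}.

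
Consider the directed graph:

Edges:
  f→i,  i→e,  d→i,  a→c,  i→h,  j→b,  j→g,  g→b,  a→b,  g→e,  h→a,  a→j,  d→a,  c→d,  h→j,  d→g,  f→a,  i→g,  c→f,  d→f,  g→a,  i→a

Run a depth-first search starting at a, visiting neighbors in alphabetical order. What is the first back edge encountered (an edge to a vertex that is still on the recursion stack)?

DFS from a (visiting neighbors in alphabetical order); mark gray on enter, black on exit:
a gray
  b gray
  b black
  c gray
    d gray
      d→a: a is gray → back edge
First back edge: d → a.

d→a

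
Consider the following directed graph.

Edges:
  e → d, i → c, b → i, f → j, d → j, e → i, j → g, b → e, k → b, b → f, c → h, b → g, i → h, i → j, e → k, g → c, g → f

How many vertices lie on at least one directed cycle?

A vertex is on a directed cycle iff it belongs to a strongly connected component of size ≥ 2 (or has a self-loop).
The vertices on cycles are {b, e, f, g, j, k} — 6 in total.

6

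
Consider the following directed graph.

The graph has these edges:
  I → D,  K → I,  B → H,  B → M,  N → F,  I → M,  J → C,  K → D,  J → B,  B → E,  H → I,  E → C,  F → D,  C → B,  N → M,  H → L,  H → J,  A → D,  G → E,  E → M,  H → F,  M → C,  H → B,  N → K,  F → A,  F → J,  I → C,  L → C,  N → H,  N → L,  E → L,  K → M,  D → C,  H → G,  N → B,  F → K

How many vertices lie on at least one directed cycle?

13

A vertex is on a directed cycle iff it belongs to a strongly connected component of size ≥ 2 (or has a self-loop).
The vertices on cycles are {A, B, C, D, E, F, G, H, I, J, K, L, M} — 13 in total.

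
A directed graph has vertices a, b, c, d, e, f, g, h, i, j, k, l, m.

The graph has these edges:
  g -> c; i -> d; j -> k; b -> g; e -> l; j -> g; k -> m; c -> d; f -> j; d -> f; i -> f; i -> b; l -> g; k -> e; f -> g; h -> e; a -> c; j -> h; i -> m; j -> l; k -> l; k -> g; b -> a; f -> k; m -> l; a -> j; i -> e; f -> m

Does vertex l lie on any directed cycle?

l is on a cycle iff l can reach itself via ≥1 edge.
l → g → c → d → f → k → l — yes.

Yes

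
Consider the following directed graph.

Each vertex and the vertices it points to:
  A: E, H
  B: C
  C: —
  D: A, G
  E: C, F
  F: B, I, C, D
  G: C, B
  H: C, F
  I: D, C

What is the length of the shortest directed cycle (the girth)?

4

For each vertex v, BFS finds the shortest path from v back to v.
The shortest such closed walk is D → A → E → F → D, length 4.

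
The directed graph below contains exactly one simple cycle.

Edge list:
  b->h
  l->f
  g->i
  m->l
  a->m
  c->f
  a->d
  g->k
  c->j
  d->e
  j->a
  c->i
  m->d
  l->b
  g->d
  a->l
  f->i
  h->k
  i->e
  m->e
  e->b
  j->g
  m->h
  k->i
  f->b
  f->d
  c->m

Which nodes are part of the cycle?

DFS with gray/black marking from h:
h gray
  k gray
    i gray
      e gray
        b gray
          b→h: h is gray → back edge
Back edge closes the cycle h → k → i → e → b → h; its vertices are {b, e, h, i, k}.

b, e, h, i, k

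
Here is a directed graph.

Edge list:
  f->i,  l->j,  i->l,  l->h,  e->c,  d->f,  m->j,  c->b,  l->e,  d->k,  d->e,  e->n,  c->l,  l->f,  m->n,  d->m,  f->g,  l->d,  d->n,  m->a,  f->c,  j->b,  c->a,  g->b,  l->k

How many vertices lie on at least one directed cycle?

6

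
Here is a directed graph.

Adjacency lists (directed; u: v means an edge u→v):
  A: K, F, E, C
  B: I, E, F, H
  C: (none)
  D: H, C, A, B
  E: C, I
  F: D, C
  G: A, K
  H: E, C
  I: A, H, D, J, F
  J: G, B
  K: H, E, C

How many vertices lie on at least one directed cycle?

10

A vertex is on a directed cycle iff it belongs to a strongly connected component of size ≥ 2 (or has a self-loop).
The vertices on cycles are {A, B, D, E, F, G, H, I, J, K} — 10 in total.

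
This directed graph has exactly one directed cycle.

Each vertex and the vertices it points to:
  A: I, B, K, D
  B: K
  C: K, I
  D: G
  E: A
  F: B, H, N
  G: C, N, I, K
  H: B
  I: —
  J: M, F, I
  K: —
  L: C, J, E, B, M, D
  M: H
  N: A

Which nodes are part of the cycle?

DFS with gray/black marking from D:
D gray
  G gray
    C gray
      K gray
      K black
      I gray
      I black
    C black
    N gray
      A gray
        A→I: I black — skip
        B gray
          B→K: K black — skip
        B black
        A→K: K black — skip
        A→D: D is gray → back edge
Back edge closes the cycle D → G → N → A → D; its vertices are {A, D, G, N}.

A, D, G, N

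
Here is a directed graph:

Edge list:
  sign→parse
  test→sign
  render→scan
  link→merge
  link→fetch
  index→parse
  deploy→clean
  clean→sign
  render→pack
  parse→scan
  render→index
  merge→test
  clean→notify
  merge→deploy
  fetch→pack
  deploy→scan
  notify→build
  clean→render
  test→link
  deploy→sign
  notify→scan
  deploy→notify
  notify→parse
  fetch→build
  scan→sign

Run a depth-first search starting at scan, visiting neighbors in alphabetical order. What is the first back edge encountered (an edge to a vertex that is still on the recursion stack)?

parse→scan

DFS from scan (visiting neighbors in alphabetical order); mark gray on enter, black on exit:
scan gray
  sign gray
    parse gray
      parse→scan: scan is gray → back edge
First back edge: parse → scan.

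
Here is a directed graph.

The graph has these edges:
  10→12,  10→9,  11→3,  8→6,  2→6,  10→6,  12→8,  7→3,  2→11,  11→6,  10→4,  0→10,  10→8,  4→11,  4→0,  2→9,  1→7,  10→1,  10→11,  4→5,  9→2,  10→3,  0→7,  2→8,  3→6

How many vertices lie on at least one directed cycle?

5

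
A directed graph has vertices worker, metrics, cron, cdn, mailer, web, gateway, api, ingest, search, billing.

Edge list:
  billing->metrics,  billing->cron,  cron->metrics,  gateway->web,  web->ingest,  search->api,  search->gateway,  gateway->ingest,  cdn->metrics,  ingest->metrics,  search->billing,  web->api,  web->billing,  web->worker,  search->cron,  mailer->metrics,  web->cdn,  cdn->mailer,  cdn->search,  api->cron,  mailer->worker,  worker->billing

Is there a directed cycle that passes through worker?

No

worker lies on a cycle iff there is a path from worker back to itself.
Exploring from worker, it never reaches itself; equivalently, its strongly connected component is a singleton.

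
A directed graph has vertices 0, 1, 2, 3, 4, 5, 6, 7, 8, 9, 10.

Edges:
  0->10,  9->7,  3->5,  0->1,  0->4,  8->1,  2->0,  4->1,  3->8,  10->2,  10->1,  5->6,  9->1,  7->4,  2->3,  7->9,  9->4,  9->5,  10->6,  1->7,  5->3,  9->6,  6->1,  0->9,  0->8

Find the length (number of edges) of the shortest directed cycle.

For each vertex v, BFS finds the shortest path from v back to v.
The shortest such closed walk is 9 → 7 → 9, length 2.

2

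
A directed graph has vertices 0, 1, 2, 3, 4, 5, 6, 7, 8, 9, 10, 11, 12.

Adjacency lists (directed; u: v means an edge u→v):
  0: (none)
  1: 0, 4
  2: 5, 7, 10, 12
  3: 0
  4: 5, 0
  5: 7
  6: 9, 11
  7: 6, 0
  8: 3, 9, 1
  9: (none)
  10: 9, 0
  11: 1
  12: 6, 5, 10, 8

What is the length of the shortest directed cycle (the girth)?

6

For each vertex v, BFS finds the shortest path from v back to v.
The shortest such closed walk is 5 → 7 → 6 → 11 → 1 → 4 → 5, length 6.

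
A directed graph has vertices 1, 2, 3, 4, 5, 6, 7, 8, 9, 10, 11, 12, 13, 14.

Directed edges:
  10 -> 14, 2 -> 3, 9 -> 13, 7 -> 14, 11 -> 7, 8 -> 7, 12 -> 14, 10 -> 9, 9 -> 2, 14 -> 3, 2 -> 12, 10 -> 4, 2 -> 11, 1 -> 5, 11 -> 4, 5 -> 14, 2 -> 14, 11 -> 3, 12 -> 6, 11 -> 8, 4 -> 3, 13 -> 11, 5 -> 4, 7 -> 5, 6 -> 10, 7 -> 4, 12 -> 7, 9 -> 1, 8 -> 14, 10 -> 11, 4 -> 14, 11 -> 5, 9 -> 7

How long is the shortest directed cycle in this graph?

5

For each vertex v, BFS finds the shortest path from v back to v.
The shortest such closed walk is 10 → 9 → 2 → 12 → 6 → 10, length 5.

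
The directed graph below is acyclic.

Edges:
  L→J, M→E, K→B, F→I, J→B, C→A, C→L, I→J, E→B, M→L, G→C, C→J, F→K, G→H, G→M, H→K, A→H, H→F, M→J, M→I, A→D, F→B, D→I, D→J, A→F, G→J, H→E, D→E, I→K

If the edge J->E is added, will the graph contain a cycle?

No

Adding J→E creates a cycle iff E can already reach J.
Explore from E: no path reaches J. The graph stays acyclic.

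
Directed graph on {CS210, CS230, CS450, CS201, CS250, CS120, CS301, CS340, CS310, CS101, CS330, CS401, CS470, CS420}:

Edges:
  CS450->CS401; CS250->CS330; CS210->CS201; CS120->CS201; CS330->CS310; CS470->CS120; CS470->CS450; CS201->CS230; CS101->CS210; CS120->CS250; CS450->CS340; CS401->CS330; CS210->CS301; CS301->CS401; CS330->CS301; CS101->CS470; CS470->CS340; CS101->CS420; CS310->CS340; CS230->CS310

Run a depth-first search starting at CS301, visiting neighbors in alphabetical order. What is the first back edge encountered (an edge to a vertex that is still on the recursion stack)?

CS330→CS301

DFS from CS301 (visiting neighbors in alphabetical order); mark gray on enter, black on exit:
CS301 gray
  CS401 gray
    CS330 gray
      CS330→CS301: CS301 is gray → back edge
First back edge: CS330 → CS301.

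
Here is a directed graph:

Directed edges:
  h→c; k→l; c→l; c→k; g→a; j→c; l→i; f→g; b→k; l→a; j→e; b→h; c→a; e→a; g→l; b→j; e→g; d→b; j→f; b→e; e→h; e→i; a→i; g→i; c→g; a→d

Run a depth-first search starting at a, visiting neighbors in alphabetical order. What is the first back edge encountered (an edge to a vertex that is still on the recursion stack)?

e→a

DFS from a (visiting neighbors in alphabetical order); mark gray on enter, black on exit:
a gray
  d gray
    b gray
      e gray
        e→a: a is gray → back edge
First back edge: e → a.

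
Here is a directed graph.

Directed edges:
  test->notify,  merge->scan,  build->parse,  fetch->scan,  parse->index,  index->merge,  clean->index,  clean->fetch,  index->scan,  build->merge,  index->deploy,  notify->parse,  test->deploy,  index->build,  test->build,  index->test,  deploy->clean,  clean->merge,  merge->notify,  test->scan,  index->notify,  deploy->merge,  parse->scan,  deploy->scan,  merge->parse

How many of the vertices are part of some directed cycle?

8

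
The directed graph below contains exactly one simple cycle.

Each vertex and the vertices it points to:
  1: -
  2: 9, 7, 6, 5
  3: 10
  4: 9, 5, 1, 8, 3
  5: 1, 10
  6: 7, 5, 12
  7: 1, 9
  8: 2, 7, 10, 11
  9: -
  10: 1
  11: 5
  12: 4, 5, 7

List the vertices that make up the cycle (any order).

2, 4, 6, 8, 12

DFS with gray/black marking from 12:
12 gray
  4 gray
    9 gray
    9 black
    5 gray
      1 gray
      1 black
      10 gray
        10→1: 1 black — skip
      10 black
    5 black
    4→1: 1 black — skip
    8 gray
      2 gray
        2→9: 9 black — skip
        7 gray
          7→1: 1 black — skip
          7→9: 9 black — skip
        7 black
        6 gray
          6→7: 7 black — skip
          6→5: 5 black — skip
          6→12: 12 is gray → back edge
Back edge closes the cycle 12 → 4 → 8 → 2 → 6 → 12; its vertices are {2, 4, 6, 8, 12}.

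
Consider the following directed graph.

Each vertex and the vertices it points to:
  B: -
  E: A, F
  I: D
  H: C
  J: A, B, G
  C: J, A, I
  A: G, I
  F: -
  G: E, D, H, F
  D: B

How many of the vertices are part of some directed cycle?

A vertex is on a directed cycle iff it belongs to a strongly connected component of size ≥ 2 (or has a self-loop).
The vertices on cycles are {A, C, E, G, H, J} — 6 in total.

6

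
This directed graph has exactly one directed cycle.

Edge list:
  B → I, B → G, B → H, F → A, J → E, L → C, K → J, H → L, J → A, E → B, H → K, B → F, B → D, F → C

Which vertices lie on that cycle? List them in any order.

DFS with gray/black marking from B:
B gray
  H gray
    L gray
      C gray
      C black
    L black
    K gray
      J gray
        E gray
          E→B: B is gray → back edge
Back edge closes the cycle B → H → K → J → E → B; its vertices are {B, E, H, J, K}.

B, E, H, J, K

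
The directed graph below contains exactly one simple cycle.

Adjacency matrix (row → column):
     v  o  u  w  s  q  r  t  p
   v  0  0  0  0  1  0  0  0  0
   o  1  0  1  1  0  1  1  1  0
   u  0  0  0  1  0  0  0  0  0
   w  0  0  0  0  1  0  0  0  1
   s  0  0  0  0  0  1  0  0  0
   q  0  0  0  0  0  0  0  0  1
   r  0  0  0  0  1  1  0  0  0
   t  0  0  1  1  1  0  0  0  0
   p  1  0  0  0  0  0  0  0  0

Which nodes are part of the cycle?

DFS with gray/black marking from p:
p gray
  v gray
    s gray
      q gray
        q→p: p is gray → back edge
Back edge closes the cycle p → v → s → q → p; its vertices are {p, q, s, v}.

p, q, s, v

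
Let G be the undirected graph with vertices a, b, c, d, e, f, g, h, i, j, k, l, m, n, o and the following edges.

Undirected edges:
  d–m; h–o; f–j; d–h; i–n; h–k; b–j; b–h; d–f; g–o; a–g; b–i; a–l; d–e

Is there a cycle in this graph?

Yes

DFS, tracking each vertex's parent; an edge to a visited non-parent vertex closes a cycle.
Start from l:
visit l (parent –)
  visit a (parent l)
    a–l: parent, skip
    visit g (parent a)
      g–a: parent, skip
      visit o (parent g)
        visit h (parent o)
          visit k (parent h)
            k–h: parent, skip
          h–o: parent, skip
          visit b (parent h)
            b–h: parent, skip
            visit i (parent b)
              i–b: parent, skip
              visit n (parent i)
                n–i: parent, skip
            visit j (parent b)
              j–b: parent, skip
              visit f (parent j)
                f–j: parent, skip
                visit d (parent f)
                  d–h: h visited and ≠ parent → cycle
Cycle: h – b – j – f – d – h.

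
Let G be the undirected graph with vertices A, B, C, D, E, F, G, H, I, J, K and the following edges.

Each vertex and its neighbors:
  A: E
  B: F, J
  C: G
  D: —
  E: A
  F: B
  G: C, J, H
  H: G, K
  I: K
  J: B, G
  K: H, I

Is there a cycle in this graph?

No

DFS, tracking each vertex's parent; an edge to a visited non-parent vertex closes a cycle.
Start from E:
visit E (parent –)
  visit A (parent E)
    A–E: parent, skip
visit B (parent –)
  visit F (parent B)
    F–B: parent, skip
  visit J (parent B)
    J–B: parent, skip
    visit G (parent J)
      visit C (parent G)
        C–G: parent, skip
      G–J: parent, skip
      visit H (parent G)
        H–G: parent, skip
        visit K (parent H)
          K–H: parent, skip
          visit I (parent K)
            I–K: parent, skip
visit D (parent –)
No non-parent visited neighbor found — the graph is a forest.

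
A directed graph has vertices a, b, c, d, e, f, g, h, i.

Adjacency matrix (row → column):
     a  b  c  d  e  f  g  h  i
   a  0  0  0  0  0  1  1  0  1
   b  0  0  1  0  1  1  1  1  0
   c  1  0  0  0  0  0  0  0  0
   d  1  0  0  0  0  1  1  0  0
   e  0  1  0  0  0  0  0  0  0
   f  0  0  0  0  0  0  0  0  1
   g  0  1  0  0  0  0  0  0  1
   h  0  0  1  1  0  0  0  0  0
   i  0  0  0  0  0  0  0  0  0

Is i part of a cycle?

i lies on a cycle iff there is a path from i back to itself.
Exploring from i, it never reaches itself; equivalently, its strongly connected component is a singleton.

No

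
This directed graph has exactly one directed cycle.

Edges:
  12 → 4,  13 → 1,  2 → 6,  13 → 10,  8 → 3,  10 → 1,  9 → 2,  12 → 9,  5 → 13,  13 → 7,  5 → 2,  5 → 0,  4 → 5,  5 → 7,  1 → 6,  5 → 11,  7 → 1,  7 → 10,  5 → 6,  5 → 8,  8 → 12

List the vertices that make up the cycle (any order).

DFS with gray/black marking from 5:
5 gray
  6 gray
  6 black
  2 gray
    2→6: 6 black — skip
  2 black
  7 gray
    1 gray
      1→6: 6 black — skip
    1 black
    10 gray
      10→1: 1 black — skip
    10 black
  7 black
  13 gray
    13→10: 10 black — skip
    13→1: 1 black — skip
    13→7: 7 black — skip
  13 black
  8 gray
    3 gray
    3 black
    12 gray
      4 gray
        4→5: 5 is gray → back edge
Back edge closes the cycle 5 → 8 → 12 → 4 → 5; its vertices are {4, 5, 8, 12}.

4, 5, 8, 12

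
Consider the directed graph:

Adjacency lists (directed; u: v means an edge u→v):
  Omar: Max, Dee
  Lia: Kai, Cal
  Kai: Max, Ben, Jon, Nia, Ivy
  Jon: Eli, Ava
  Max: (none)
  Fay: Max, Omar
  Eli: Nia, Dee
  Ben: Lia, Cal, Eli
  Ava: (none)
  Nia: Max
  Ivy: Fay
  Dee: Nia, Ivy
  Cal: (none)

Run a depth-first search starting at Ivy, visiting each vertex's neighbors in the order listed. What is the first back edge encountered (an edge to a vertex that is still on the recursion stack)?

Dee→Ivy

DFS from Ivy (visiting each vertex's neighbors in the order listed); mark gray on enter, black on exit:
Ivy gray
  Fay gray
    Max gray
    Max black
    Omar gray
      Omar→Max: Max black — skip
      Dee gray
        Nia gray
          Nia→Max: Max black — skip
        Nia black
        Dee→Ivy: Ivy is gray → back edge
First back edge: Dee → Ivy.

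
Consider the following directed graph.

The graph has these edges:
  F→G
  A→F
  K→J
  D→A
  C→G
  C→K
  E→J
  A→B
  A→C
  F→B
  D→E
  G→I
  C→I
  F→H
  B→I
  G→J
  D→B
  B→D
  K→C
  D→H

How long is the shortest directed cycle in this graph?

For each vertex v, BFS finds the shortest path from v back to v.
The shortest such closed walk is D → B → D, length 2.

2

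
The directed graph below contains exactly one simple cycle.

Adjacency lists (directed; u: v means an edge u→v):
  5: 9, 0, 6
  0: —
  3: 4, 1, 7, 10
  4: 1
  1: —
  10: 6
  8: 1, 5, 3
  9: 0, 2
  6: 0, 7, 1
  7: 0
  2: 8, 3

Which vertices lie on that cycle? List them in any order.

2, 5, 8, 9

DFS with gray/black marking from 2:
2 gray
  8 gray
    1 gray
    1 black
    5 gray
      9 gray
        0 gray
        0 black
        9→2: 2 is gray → back edge
Back edge closes the cycle 2 → 8 → 5 → 9 → 2; its vertices are {2, 5, 8, 9}.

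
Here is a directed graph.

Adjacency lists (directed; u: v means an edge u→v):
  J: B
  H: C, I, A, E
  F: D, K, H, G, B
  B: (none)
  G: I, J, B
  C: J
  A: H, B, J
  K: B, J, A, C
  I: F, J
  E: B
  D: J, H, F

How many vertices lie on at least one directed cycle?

A vertex is on a directed cycle iff it belongs to a strongly connected component of size ≥ 2 (or has a self-loop).
The vertices on cycles are {A, D, F, G, H, I, K} — 7 in total.

7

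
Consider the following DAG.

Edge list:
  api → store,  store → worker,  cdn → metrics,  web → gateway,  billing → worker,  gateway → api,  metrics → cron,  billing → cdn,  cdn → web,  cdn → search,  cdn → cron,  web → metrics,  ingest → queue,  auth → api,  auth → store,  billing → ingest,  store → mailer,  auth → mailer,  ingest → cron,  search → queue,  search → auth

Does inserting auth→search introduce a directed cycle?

Yes

Adding auth→search creates a cycle iff search can already reach auth.
Path from search: search → auth.
So search → … → auth → search is a cycle.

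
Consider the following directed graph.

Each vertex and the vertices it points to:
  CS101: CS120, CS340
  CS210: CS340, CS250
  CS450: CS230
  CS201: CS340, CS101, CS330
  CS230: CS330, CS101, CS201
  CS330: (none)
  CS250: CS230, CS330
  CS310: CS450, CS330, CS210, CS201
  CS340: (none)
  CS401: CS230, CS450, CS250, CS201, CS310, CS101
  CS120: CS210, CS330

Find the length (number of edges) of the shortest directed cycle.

For each vertex v, BFS finds the shortest path from v back to v.
The shortest such closed walk is CS101 → CS120 → CS210 → CS250 → CS230 → CS101, length 5.

5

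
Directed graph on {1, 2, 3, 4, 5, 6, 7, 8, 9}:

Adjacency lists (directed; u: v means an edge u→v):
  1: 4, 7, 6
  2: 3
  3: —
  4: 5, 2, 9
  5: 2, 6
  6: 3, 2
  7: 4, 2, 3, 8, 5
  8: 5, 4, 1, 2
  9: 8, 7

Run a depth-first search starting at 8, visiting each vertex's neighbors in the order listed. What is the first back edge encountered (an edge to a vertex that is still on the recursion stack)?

9→8

DFS from 8 (visiting each vertex's neighbors in the order listed); mark gray on enter, black on exit:
8 gray
  5 gray
    2 gray
      3 gray
      3 black
    2 black
    6 gray
      6→3: 3 black — skip
      6→2: 2 black — skip
    6 black
  5 black
  4 gray
    4→5: 5 black — skip
    4→2: 2 black — skip
    9 gray
      9→8: 8 is gray → back edge
First back edge: 9 → 8.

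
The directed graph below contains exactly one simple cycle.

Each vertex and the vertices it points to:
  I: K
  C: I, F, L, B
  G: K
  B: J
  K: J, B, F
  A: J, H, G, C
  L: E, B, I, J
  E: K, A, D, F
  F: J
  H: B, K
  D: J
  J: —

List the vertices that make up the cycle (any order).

DFS with gray/black marking from A:
A gray
  J gray
  J black
  H gray
    B gray
      B→J: J black — skip
    B black
    K gray
      K→J: J black — skip
      K→B: B black — skip
      F gray
        F→J: J black — skip
      F black
    K black
  H black
  G gray
    G→K: K black — skip
  G black
  C gray
    I gray
      I→K: K black — skip
    I black
    C→F: F black — skip
    L gray
      E gray
        E→K: K black — skip
        E→A: A is gray → back edge
Back edge closes the cycle A → C → L → E → A; its vertices are {A, C, E, L}.

A, C, E, L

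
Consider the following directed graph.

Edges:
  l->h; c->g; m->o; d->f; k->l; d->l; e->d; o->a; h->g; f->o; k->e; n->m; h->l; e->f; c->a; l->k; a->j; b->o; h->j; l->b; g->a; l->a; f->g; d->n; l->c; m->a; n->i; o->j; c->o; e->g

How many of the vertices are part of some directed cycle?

5

A vertex is on a directed cycle iff it belongs to a strongly connected component of size ≥ 2 (or has a self-loop).
The vertices on cycles are {d, e, h, k, l} — 5 in total.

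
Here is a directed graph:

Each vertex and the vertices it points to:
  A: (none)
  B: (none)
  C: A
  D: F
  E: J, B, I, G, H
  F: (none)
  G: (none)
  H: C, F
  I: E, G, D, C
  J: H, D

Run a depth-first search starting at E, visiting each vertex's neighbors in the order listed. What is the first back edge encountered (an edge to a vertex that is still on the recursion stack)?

I->E

DFS from E (visiting each vertex's neighbors in the order listed); mark gray on enter, black on exit:
E gray
  J gray
    H gray
      C gray
        A gray
        A black
      C black
      F gray
      F black
    H black
    D gray
      D→F: F black — skip
    D black
  J black
  B gray
  B black
  I gray
    I→E: E is gray → back edge
First back edge: I → E.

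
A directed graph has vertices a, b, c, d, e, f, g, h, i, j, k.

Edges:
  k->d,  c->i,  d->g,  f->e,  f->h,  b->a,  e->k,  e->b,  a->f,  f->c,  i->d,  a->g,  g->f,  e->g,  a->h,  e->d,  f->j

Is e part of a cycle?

Yes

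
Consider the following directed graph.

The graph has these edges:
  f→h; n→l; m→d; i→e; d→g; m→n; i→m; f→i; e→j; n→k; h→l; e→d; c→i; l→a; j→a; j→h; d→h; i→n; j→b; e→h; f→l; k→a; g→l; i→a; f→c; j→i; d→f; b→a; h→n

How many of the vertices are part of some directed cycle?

A vertex is on a directed cycle iff it belongs to a strongly connected component of size ≥ 2 (or has a self-loop).
The vertices on cycles are {c, d, e, f, i, j, m} — 7 in total.

7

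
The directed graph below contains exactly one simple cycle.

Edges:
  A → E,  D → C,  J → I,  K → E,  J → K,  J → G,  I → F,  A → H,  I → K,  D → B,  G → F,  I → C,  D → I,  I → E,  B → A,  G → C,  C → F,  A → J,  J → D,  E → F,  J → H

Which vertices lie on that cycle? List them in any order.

DFS with gray/black marking from A:
A gray
  J gray
    K gray
      E gray
        F gray
        F black
      E black
    K black
    G gray
      G→F: F black — skip
      C gray
        C→F: F black — skip
      C black
    G black
    H gray
    H black
    I gray
      I→E: E black — skip
      I→C: C black — skip
      I→F: F black — skip
      I→K: K black — skip
    I black
    D gray
      D→I: I black — skip
      B gray
        B→A: A is gray → back edge
Back edge closes the cycle A → J → D → B → A; its vertices are {A, B, D, J}.

A, B, D, J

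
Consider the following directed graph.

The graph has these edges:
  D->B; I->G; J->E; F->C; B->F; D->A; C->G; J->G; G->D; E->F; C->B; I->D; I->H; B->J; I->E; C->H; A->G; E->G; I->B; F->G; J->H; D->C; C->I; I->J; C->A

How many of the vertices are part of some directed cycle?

A vertex is on a directed cycle iff it belongs to a strongly connected component of size ≥ 2 (or has a self-loop).
The vertices on cycles are {A, B, C, D, E, F, G, I, J} — 9 in total.

9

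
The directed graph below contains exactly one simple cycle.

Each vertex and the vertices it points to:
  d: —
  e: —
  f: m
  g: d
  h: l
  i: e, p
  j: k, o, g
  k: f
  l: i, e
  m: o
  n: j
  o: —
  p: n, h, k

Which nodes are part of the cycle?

h, i, l, p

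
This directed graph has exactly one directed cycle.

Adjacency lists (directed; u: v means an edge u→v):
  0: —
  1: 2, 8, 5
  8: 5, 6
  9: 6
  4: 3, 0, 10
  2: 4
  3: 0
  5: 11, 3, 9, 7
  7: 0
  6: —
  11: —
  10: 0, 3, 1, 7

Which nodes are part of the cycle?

DFS with gray/black marking from 1:
1 gray
  2 gray
    4 gray
      3 gray
        0 gray
        0 black
      3 black
      4→0: 0 black — skip
      10 gray
        10→0: 0 black — skip
        10→3: 3 black — skip
        10→1: 1 is gray → back edge
Back edge closes the cycle 1 → 2 → 4 → 10 → 1; its vertices are {1, 2, 4, 10}.

1, 2, 4, 10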